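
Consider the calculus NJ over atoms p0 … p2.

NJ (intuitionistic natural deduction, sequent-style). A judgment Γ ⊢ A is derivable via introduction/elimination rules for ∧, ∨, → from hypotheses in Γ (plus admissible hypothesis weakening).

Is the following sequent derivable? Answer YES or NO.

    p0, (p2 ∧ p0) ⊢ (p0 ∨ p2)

Derivation (root first):
[∨I₁] p0, (p2 ∧ p0) ⊢ (p0 ∨ p2)
  [Wk] p0, (p2 ∧ p0) ⊢ p0
    [Ax] p0 ⊢ p0

Result: YES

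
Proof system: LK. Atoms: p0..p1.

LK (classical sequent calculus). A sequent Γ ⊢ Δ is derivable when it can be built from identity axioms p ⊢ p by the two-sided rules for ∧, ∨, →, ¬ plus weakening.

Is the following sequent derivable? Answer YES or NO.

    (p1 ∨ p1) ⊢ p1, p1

Derivation trace:
[WR] (p1 ∨ p1) ⊢ p1, p1
  [∨L] (p1 ∨ p1) ⊢ p1
    [Ax] p1 ⊢ p1
    [Ax] p1 ⊢ p1

Result: YES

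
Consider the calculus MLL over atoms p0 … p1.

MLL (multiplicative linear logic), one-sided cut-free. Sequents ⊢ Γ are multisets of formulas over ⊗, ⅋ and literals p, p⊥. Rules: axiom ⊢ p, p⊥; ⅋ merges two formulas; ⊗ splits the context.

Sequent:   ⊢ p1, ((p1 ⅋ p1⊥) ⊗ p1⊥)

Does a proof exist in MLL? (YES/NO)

Proof tree:
[⊗]  ⊢ p1, ((p1 ⅋ p1⊥) ⊗ p1⊥)
  [⅋]  ⊢ (p1 ⅋ p1⊥)
    [Ax]  ⊢ p1, p1⊥
  [Ax]  ⊢ p1, p1⊥

Result: YES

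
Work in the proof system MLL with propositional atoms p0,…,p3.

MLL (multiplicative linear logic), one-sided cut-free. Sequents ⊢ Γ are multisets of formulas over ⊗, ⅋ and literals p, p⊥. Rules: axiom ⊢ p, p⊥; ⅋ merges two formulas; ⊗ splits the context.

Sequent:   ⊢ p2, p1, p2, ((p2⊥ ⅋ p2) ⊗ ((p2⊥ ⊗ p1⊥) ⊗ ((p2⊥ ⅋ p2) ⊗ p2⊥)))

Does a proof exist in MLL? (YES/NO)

Derivation (root first):
[⊗]  ⊢ p2, p1, p2, ((p2⊥ ⅋ p2) ⊗ ((p2⊥ ⊗ p1⊥) ⊗ ((p2⊥ ⅋ p2) ⊗ p2⊥)))
  [⅋]  ⊢ (p2⊥ ⅋ p2)
    [Ax]  ⊢ p2, p2⊥
  [⊗]  ⊢ p2, p1, p2, ((p2⊥ ⊗ p1⊥) ⊗ ((p2⊥ ⅋ p2) ⊗ p2⊥))
    [⊗]  ⊢ p2, p1, (p2⊥ ⊗ p1⊥)
      [Ax]  ⊢ p2, p2⊥
      [Ax]  ⊢ p1, p1⊥
    [⊗]  ⊢ p2, ((p2⊥ ⅋ p2) ⊗ p2⊥)
      [⅋]  ⊢ (p2⊥ ⅋ p2)
        [Ax]  ⊢ p2, p2⊥
      [Ax]  ⊢ p2, p2⊥

Result: YES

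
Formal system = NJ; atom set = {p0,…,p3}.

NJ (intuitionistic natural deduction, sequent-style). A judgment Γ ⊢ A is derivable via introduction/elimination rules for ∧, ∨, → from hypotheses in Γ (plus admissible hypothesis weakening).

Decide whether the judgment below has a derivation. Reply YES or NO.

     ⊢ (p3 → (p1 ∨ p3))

Derivation (root first):
[→I]  ⊢ (p3 → (p1 ∨ p3))
  [∨I₂] p3 ⊢ (p1 ∨ p3)
    [Ax] p3 ⊢ p3

Result: YES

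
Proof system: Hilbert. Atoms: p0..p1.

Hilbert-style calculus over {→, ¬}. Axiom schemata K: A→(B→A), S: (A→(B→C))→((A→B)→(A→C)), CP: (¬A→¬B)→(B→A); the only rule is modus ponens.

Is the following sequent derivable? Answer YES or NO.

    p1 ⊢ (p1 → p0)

Search for a countermodel by truth-table:
  v=00: Γ:[p1=F] Δ:[(p1 → p0)=T] refutes=False
  v=01: Γ:[p1=T] Δ:[(p1 → p0)=F] refutes=True  ← countermodel

Result: NO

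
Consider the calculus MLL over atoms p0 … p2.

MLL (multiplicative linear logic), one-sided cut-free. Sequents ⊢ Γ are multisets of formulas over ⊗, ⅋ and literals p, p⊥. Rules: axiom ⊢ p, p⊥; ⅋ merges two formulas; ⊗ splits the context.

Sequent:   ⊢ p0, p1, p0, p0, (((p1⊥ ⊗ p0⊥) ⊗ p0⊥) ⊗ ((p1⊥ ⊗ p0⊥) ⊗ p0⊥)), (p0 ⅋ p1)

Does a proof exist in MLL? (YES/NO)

Derivation (root first):
[⅋]  ⊢ p0, p1, p0, p0, (((p1⊥ ⊗ p0⊥) ⊗ p0⊥) ⊗ ((p1⊥ ⊗ p0⊥) ⊗ p0⊥)), (p0 ⅋ p1)
  [⊗]  ⊢ p1, p0, p0, p1, p0, p0, (((p1⊥ ⊗ p0⊥) ⊗ p0⊥) ⊗ ((p1⊥ ⊗ p0⊥) ⊗ p0⊥))
    [⊗]  ⊢ p1, p0, p0, ((p1⊥ ⊗ p0⊥) ⊗ p0⊥)
      [⊗]  ⊢ p1, p0, (p1⊥ ⊗ p0⊥)
        [Ax]  ⊢ p1, p1⊥
        [Ax]  ⊢ p0, p0⊥
      [Ax]  ⊢ p0, p0⊥
    [⊗]  ⊢ p1, p0, p0, ((p1⊥ ⊗ p0⊥) ⊗ p0⊥)
      [⊗]  ⊢ p1, p0, (p1⊥ ⊗ p0⊥)
        [Ax]  ⊢ p1, p1⊥
        [Ax]  ⊢ p0, p0⊥
      [Ax]  ⊢ p0, p0⊥

Result: YES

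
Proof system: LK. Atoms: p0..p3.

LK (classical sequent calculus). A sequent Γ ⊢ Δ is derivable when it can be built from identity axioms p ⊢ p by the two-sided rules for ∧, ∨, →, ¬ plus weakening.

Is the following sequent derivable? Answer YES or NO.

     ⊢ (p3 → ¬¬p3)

Proof tree:
[→R]  ⊢ (p3 → ¬¬p3)
  [¬R] p3 ⊢ ¬¬p3
    [¬L] p3, ¬p3 ⊢ 
      [Ax] p3 ⊢ p3

Result: YES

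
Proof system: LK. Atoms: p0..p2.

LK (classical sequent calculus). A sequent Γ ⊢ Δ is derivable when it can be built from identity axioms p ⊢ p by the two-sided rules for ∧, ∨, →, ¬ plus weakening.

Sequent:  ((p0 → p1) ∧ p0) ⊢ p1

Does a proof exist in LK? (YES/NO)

Proof tree:
[∧L] ((p0 → p1) ∧ p0) ⊢ p1
  [→L] p0, (p0 → p1) ⊢ p1
    [Ax] p0 ⊢ p0
    [Ax] p1 ⊢ p1

Result: YES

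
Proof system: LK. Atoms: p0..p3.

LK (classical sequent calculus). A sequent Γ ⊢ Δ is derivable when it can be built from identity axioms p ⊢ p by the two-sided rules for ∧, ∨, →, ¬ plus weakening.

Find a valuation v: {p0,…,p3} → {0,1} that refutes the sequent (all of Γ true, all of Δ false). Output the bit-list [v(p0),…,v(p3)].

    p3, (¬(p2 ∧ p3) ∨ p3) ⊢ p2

Search for a countermodel by truth-table:
  v=0000: Γ:[p3=F, (¬(p2 ∧ p3) ∨ p3)=T] Δ:[p2=F] refutes=False
  v=0001: Γ:[p3=T, (¬(p2 ∧ p3) ∨ p3)=T] Δ:[p2=F] refutes=True  ← countermodel

Result: [0, 0, 0, 1]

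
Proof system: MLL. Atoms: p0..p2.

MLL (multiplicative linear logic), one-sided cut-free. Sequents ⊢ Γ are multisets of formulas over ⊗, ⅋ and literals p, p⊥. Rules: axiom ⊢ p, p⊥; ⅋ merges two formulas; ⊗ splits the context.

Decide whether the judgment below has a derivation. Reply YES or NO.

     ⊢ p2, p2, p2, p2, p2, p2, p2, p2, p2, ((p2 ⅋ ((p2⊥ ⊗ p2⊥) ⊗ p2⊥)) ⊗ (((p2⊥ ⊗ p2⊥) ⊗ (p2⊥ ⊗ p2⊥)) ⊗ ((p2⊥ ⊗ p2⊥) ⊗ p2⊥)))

Derivation (root first):
[⊗]  ⊢ p2, p2, p2, p2, p2, p2, p2, p2, p2, ((p2 ⅋ ((p2⊥ ⊗ p2⊥) ⊗ p2⊥)) ⊗ (((p2⊥ ⊗ p2⊥) ⊗ (p2⊥ ⊗ p2⊥)) ⊗ ((p2⊥ ⊗ p2⊥) ⊗ p2⊥)))
  [⅋]  ⊢ p2, p2, (p2 ⅋ ((p2⊥ ⊗ p2⊥) ⊗ p2⊥))
    [⊗]  ⊢ p2, p2, p2, ((p2⊥ ⊗ p2⊥) ⊗ p2⊥)
      [⊗]  ⊢ p2, p2, (p2⊥ ⊗ p2⊥)
        [Ax]  ⊢ p2, p2⊥
        [Ax]  ⊢ p2, p2⊥
      [Ax]  ⊢ p2, p2⊥
  [⊗]  ⊢ p2, p2, p2, p2, p2, p2, p2, (((p2⊥ ⊗ p2⊥) ⊗ (p2⊥ ⊗ p2⊥)) ⊗ ((p2⊥ ⊗ p2⊥) ⊗ p2⊥))
    [⊗]  ⊢ p2, p2, p2, p2, ((p2⊥ ⊗ p2⊥) ⊗ (p2⊥ ⊗ p2⊥))
      [⊗]  ⊢ p2, p2, (p2⊥ ⊗ p2⊥)
        [Ax]  ⊢ p2, p2⊥
        [Ax]  ⊢ p2, p2⊥
      [⊗]  ⊢ p2, p2, (p2⊥ ⊗ p2⊥)
        [Ax]  ⊢ p2, p2⊥
        [Ax]  ⊢ p2, p2⊥
    [⊗]  ⊢ p2, p2, p2, ((p2⊥ ⊗ p2⊥) ⊗ p2⊥)
      [⊗]  ⊢ p2, p2, (p2⊥ ⊗ p2⊥)
        [Ax]  ⊢ p2, p2⊥
        [Ax]  ⊢ p2, p2⊥
      [Ax]  ⊢ p2, p2⊥

Result: YES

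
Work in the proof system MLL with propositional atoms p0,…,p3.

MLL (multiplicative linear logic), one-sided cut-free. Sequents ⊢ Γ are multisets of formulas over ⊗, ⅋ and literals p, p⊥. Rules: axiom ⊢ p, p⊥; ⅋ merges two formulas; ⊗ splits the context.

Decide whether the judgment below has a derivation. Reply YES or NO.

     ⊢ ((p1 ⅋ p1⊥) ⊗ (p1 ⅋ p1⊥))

Proof tree:
[⊗]  ⊢ ((p1 ⅋ p1⊥) ⊗ (p1 ⅋ p1⊥))
  [⅋]  ⊢ (p1 ⅋ p1⊥)
    [Ax]  ⊢ p1, p1⊥
  [⅋]  ⊢ (p1 ⅋ p1⊥)
    [Ax]  ⊢ p1, p1⊥

Result: YES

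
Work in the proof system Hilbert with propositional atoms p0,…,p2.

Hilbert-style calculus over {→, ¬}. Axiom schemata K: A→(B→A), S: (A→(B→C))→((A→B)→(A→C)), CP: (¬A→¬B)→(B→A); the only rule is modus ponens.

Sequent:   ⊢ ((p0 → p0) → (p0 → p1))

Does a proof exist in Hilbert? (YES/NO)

Truth-table refutation:
  v=000: Γ:[] Δ:[((p0 → p0) → (p0 → p1))=T] refutes=False
  v=001: Γ:[] Δ:[((p0 → p0) → (p0 → p1))=T] refutes=False
  v=010: Γ:[] Δ:[((p0 → p0) → (p0 → p1))=T] refutes=False
  v=011: Γ:[] Δ:[((p0 → p0) → (p0 → p1))=T] refutes=False
  v=100: Γ:[] Δ:[((p0 → p0) → (p0 → p1))=F] refutes=True  ← countermodel

Result: NO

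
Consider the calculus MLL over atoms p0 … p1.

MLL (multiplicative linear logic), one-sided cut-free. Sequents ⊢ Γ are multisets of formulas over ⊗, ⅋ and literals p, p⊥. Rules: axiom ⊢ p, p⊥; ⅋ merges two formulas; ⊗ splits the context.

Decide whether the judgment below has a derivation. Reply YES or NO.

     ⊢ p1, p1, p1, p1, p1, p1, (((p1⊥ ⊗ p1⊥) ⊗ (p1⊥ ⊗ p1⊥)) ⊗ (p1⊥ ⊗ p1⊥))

Derivation trace:
[⊗]  ⊢ p1, p1, p1, p1, p1, p1, (((p1⊥ ⊗ p1⊥) ⊗ (p1⊥ ⊗ p1⊥)) ⊗ (p1⊥ ⊗ p1⊥))
  [⊗]  ⊢ p1, p1, p1, p1, ((p1⊥ ⊗ p1⊥) ⊗ (p1⊥ ⊗ p1⊥))
    [⊗]  ⊢ p1, p1, (p1⊥ ⊗ p1⊥)
      [Ax]  ⊢ p1, p1⊥
      [Ax]  ⊢ p1, p1⊥
    [⊗]  ⊢ p1, p1, (p1⊥ ⊗ p1⊥)
      [Ax]  ⊢ p1, p1⊥
      [Ax]  ⊢ p1, p1⊥
  [⊗]  ⊢ p1, p1, (p1⊥ ⊗ p1⊥)
    [Ax]  ⊢ p1, p1⊥
    [Ax]  ⊢ p1, p1⊥

Result: YES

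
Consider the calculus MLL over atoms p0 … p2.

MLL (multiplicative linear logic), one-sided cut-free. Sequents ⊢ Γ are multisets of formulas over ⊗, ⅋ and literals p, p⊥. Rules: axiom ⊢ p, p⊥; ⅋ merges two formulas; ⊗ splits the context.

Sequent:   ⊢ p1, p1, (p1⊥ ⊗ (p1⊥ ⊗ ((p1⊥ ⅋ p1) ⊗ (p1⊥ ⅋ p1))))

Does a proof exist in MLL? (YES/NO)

Derivation trace:
[⊗]  ⊢ p1, p1, (p1⊥ ⊗ (p1⊥ ⊗ ((p1⊥ ⅋ p1) ⊗ (p1⊥ ⅋ p1))))
  [Ax]  ⊢ p1, p1⊥
  [⊗]  ⊢ p1, (p1⊥ ⊗ ((p1⊥ ⅋ p1) ⊗ (p1⊥ ⅋ p1)))
    [Ax]  ⊢ p1, p1⊥
    [⊗]  ⊢ ((p1⊥ ⅋ p1) ⊗ (p1⊥ ⅋ p1))
      [⅋]  ⊢ (p1⊥ ⅋ p1)
        [Ax]  ⊢ p1, p1⊥
      [⅋]  ⊢ (p1⊥ ⅋ p1)
        [Ax]  ⊢ p1, p1⊥

Result: YES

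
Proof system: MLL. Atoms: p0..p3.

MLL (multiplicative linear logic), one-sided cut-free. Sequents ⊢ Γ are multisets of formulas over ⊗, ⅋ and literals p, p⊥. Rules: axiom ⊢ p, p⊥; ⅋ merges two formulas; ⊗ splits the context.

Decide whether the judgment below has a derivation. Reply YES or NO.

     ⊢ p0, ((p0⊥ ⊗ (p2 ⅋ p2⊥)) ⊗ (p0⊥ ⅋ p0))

Derivation (root first):
[⊗]  ⊢ p0, ((p0⊥ ⊗ (p2 ⅋ p2⊥)) ⊗ (p0⊥ ⅋ p0))
  [⊗]  ⊢ p0, (p0⊥ ⊗ (p2 ⅋ p2⊥))
    [Ax]  ⊢ p0, p0⊥
    [⅋]  ⊢ (p2 ⅋ p2⊥)
      [Ax]  ⊢ p2, p2⊥
  [⅋]  ⊢ (p0⊥ ⅋ p0)
    [Ax]  ⊢ p0, p0⊥

Result: YES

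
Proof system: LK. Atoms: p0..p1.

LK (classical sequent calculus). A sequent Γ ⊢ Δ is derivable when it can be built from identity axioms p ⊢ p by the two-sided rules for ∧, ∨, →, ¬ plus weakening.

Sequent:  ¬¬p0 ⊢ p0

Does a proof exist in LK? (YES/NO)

Derivation trace:
[¬L] ¬¬p0 ⊢ p0
  [¬R]  ⊢ p0, ¬p0
    [Ax] p0 ⊢ p0

Result: YES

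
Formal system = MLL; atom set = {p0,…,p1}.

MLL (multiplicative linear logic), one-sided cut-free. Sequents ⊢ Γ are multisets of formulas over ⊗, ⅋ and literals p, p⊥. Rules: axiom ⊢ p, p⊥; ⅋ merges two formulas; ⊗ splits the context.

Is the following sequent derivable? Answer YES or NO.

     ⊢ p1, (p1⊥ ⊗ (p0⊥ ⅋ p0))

Proof tree:
[⊗]  ⊢ p1, (p1⊥ ⊗ (p0⊥ ⅋ p0))
  [Ax]  ⊢ p1, p1⊥
  [⅋]  ⊢ (p0⊥ ⅋ p0)
    [Ax]  ⊢ p0, p0⊥

Result: YES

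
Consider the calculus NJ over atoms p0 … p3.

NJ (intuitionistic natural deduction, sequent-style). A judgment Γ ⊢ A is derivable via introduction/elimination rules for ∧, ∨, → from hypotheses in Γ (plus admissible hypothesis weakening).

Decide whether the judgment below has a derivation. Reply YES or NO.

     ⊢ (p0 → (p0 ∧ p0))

Proof tree:
[→I]  ⊢ (p0 → (p0 ∧ p0))
  [∧I] p0 ⊢ (p0 ∧ p0)
    [Ax] p0 ⊢ p0
    [Ax] p0 ⊢ p0

Result: YES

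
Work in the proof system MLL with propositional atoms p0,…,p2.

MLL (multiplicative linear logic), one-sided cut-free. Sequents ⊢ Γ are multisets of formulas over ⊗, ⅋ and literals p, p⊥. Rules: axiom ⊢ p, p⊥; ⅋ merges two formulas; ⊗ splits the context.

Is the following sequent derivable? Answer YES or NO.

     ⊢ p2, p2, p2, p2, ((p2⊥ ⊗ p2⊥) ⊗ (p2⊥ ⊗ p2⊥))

Derivation trace:
[⊗]  ⊢ p2, p2, p2, p2, ((p2⊥ ⊗ p2⊥) ⊗ (p2⊥ ⊗ p2⊥))
  [⊗]  ⊢ p2, p2, (p2⊥ ⊗ p2⊥)
    [Ax]  ⊢ p2, p2⊥
    [Ax]  ⊢ p2, p2⊥
  [⊗]  ⊢ p2, p2, (p2⊥ ⊗ p2⊥)
    [Ax]  ⊢ p2, p2⊥
    [Ax]  ⊢ p2, p2⊥

Result: YES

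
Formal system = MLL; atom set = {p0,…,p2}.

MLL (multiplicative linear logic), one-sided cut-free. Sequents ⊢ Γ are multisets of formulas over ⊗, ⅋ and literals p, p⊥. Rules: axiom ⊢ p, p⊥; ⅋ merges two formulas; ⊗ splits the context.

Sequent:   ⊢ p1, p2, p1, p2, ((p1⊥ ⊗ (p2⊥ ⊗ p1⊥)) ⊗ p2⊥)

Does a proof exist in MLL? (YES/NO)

Derivation trace:
[⊗]  ⊢ p1, p2, p1, p2, ((p1⊥ ⊗ (p2⊥ ⊗ p1⊥)) ⊗ p2⊥)
  [⊗]  ⊢ p1, p2, p1, (p1⊥ ⊗ (p2⊥ ⊗ p1⊥))
    [Ax]  ⊢ p1, p1⊥
    [⊗]  ⊢ p2, p1, (p2⊥ ⊗ p1⊥)
      [Ax]  ⊢ p2, p2⊥
      [Ax]  ⊢ p1, p1⊥
  [Ax]  ⊢ p2, p2⊥

Result: YES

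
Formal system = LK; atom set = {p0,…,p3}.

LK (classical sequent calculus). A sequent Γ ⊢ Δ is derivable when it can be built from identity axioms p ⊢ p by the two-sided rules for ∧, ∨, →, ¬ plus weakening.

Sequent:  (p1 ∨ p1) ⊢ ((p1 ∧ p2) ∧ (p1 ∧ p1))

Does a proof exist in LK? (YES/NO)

Enumerate valuations to refute Γ ⊢ Δ:
  v=0000: Γ:[(p1 ∨ p1)=F] Δ:[((p1 ∧ p2) ∧ (p1 ∧ p1))=F] refutes=False
  v=0001: Γ:[(p1 ∨ p1)=F] Δ:[((p1 ∧ p2) ∧ (p1 ∧ p1))=F] refutes=False
  v=0010: Γ:[(p1 ∨ p1)=F] Δ:[((p1 ∧ p2) ∧ (p1 ∧ p1))=F] refutes=False
  v=0011: Γ:[(p1 ∨ p1)=F] Δ:[((p1 ∧ p2) ∧ (p1 ∧ p1))=F] refutes=False
  v=0100: Γ:[(p1 ∨ p1)=T] Δ:[((p1 ∧ p2) ∧ (p1 ∧ p1))=F] refutes=True  ← countermodel

Result: NO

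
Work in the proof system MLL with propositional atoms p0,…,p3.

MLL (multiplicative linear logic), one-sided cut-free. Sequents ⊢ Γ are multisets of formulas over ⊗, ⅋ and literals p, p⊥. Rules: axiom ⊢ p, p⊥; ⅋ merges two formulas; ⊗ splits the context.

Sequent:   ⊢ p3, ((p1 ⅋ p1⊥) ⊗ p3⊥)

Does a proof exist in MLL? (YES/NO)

Proof tree:
[⊗]  ⊢ p3, ((p1 ⅋ p1⊥) ⊗ p3⊥)
  [⅋]  ⊢ (p1 ⅋ p1⊥)
    [Ax]  ⊢ p1, p1⊥
  [Ax]  ⊢ p3, p3⊥

Result: YES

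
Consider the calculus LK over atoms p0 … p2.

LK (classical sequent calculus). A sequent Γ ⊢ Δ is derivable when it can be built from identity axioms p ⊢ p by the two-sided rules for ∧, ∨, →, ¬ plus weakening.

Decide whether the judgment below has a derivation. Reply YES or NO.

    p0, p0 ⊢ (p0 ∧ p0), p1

Derivation (root first):
[WL] p0, p0 ⊢ (p0 ∧ p0), p1
  [WR] p0 ⊢ (p0 ∧ p0), p1
    [∧R] p0 ⊢ (p0 ∧ p0)
      [Ax] p0 ⊢ p0
      [Ax] p0 ⊢ p0

Result: YES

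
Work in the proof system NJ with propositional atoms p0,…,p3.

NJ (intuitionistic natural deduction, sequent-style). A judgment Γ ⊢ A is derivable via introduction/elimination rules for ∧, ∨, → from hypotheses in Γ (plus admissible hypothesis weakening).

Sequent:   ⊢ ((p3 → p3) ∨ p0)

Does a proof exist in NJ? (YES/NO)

Derivation (root first):
[∨I₁]  ⊢ ((p3 → p3) ∨ p0)
  [→I]  ⊢ (p3 → p3)
    [Ax] p3 ⊢ p3

Result: YES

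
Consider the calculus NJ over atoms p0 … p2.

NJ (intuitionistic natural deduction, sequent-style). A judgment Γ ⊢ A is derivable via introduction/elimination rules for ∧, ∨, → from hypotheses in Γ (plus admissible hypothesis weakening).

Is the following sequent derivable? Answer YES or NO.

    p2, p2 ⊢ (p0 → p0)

Derivation (root first):
[Wk] p2, p2 ⊢ (p0 → p0)
  [Wk] p2 ⊢ (p0 → p0)
    [→I]  ⊢ (p0 → p0)
      [Ax] p0 ⊢ p0

Result: YES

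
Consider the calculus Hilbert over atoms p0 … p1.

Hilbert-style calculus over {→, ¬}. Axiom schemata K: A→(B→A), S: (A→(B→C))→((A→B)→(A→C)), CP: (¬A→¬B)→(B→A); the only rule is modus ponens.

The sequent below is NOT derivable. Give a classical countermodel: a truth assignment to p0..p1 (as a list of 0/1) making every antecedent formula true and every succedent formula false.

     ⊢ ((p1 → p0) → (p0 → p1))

Truth-table refutation:
  v=00: Γ:[] Δ:[((p1 → p0) → (p0 → p1))=T] refutes=False
  v=01: Γ:[] Δ:[((p1 → p0) → (p0 → p1))=T] refutes=False
  v=10: Γ:[] Δ:[((p1 → p0) → (p0 → p1))=F] refutes=True  ← countermodel

Result: [1, 0]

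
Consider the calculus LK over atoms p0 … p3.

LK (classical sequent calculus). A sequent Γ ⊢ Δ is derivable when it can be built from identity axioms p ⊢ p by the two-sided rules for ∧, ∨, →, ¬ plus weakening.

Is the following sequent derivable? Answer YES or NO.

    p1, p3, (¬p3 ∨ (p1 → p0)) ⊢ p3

Derivation (root first):
[∨L] p1, p3, (¬p3 ∨ (p1 → p0)) ⊢ p3
  [¬L] p3, ¬p3 ⊢ 
    [Ax] p3 ⊢ p3
  [→L] p1, p3, (p1 → p0) ⊢ p3
    [Ax] p1 ⊢ p1
    [WL] p3, p0 ⊢ p3
      [Ax] p3 ⊢ p3

Result: YES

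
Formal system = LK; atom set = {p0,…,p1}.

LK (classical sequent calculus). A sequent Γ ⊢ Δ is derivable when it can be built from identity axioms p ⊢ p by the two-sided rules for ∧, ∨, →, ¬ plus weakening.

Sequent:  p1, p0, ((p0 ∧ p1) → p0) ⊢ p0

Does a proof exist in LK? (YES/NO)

Derivation trace:
[→L] p1, p0, ((p0 ∧ p1) → p0) ⊢ p0
  [∧R] p1, p0 ⊢ (p0 ∧ p1)
    [Ax] p0 ⊢ p0
    [Ax] p1 ⊢ p1
  [Ax] p0 ⊢ p0

Result: YES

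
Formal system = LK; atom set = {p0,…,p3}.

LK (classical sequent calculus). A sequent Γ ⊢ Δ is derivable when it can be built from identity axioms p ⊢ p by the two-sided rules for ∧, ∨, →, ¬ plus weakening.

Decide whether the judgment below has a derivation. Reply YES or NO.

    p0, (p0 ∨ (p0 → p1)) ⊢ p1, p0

Derivation trace:
[∨L] p0, (p0 ∨ (p0 → p1)) ⊢ p1, p0
  [Ax] p0 ⊢ p0
  [→L] p0, (p0 → p1) ⊢ p1
    [Ax] p0 ⊢ p0
    [Ax] p1 ⊢ p1

Result: YES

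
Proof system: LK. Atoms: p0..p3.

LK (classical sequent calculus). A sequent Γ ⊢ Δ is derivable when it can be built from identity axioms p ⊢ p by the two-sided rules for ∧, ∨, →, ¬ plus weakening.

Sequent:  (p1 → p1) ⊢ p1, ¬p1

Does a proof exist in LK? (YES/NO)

Derivation (root first):
[¬R] (p1 → p1) ⊢ p1, ¬p1
  [→L] p1, (p1 → p1) ⊢ p1
    [Ax] p1 ⊢ p1
    [Ax] p1 ⊢ p1

Result: YES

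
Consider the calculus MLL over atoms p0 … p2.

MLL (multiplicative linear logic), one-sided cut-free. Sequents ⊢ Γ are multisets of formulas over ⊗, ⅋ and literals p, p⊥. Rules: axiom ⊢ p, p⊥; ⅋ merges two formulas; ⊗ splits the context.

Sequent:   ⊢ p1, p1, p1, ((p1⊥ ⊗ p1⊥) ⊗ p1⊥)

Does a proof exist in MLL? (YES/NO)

Derivation (root first):
[⊗]  ⊢ p1, p1, p1, ((p1⊥ ⊗ p1⊥) ⊗ p1⊥)
  [⊗]  ⊢ p1, p1, (p1⊥ ⊗ p1⊥)
    [Ax]  ⊢ p1, p1⊥
    [Ax]  ⊢ p1, p1⊥
  [Ax]  ⊢ p1, p1⊥

Result: YES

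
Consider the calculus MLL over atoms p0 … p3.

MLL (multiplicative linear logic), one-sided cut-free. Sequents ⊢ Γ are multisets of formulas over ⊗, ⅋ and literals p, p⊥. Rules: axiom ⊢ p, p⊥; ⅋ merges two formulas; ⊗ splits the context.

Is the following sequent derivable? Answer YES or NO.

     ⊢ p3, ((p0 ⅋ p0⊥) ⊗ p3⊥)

Derivation (root first):
[⊗]  ⊢ p3, ((p0 ⅋ p0⊥) ⊗ p3⊥)
  [⅋]  ⊢ (p0 ⅋ p0⊥)
    [Ax]  ⊢ p0, p0⊥
  [Ax]  ⊢ p3, p3⊥

Result: YES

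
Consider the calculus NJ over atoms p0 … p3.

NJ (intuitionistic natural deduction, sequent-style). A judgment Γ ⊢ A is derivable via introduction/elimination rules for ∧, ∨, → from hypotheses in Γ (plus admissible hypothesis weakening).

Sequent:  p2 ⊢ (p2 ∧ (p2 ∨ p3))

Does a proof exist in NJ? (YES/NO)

Derivation (root first):
[∧I] p2 ⊢ (p2 ∧ (p2 ∨ p3))
  [Ax] p2 ⊢ p2
  [∨I₁] p2 ⊢ (p2 ∨ p3)
    [Ax] p2 ⊢ p2

Result: YES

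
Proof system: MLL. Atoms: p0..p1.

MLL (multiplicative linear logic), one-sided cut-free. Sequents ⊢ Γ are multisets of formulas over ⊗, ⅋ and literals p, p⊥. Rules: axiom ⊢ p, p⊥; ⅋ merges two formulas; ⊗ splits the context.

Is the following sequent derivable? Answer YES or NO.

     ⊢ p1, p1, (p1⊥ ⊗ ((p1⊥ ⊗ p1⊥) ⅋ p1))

Derivation trace:
[⊗]  ⊢ p1, p1, (p1⊥ ⊗ ((p1⊥ ⊗ p1⊥) ⅋ p1))
  [Ax]  ⊢ p1, p1⊥
  [⅋]  ⊢ p1, ((p1⊥ ⊗ p1⊥) ⅋ p1)
    [⊗]  ⊢ p1, p1, (p1⊥ ⊗ p1⊥)
      [Ax]  ⊢ p1, p1⊥
      [Ax]  ⊢ p1, p1⊥

Result: YES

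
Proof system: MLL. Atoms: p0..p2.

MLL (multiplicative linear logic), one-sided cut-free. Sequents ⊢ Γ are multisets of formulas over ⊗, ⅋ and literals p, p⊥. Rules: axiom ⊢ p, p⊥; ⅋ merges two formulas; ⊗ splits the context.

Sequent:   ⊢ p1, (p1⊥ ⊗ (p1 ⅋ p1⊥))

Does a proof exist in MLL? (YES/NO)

Derivation trace:
[⊗]  ⊢ p1, (p1⊥ ⊗ (p1 ⅋ p1⊥))
  [Ax]  ⊢ p1, p1⊥
  [⅋]  ⊢ (p1 ⅋ p1⊥)
    [Ax]  ⊢ p1, p1⊥

Result: YES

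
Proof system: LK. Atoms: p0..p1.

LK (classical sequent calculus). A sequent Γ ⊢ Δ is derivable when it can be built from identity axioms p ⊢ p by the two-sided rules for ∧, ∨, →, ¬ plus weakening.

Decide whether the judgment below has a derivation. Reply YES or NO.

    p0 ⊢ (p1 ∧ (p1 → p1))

Enumerate valuations to refute Γ ⊢ Δ:
  v=00: Γ:[p0=F] Δ:[(p1 ∧ (p1 → p1))=F] refutes=False
  v=01: Γ:[p0=F] Δ:[(p1 ∧ (p1 → p1))=T] refutes=False
  v=10: Γ:[p0=T] Δ:[(p1 ∧ (p1 → p1))=F] refutes=True  ← countermodel

Result: NO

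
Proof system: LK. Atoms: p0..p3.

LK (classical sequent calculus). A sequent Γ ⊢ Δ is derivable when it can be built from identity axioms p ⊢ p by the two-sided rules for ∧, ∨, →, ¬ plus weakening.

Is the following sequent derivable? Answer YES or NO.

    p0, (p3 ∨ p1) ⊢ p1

Search for a countermodel by truth-table:
  v=0000: Γ:[p0=F, (p3 ∨ p1)=F] Δ:[p1=F] refutes=False
  v=0001: Γ:[p0=F, (p3 ∨ p1)=T] Δ:[p1=F] refutes=False
  v=0010: Γ:[p0=F, (p3 ∨ p1)=F] Δ:[p1=F] refutes=False
  v=0011: Γ:[p0=F, (p3 ∨ p1)=T] Δ:[p1=F] refutes=False
  v=0100: Γ:[p0=F, (p3 ∨ p1)=T] Δ:[p1=T] refutes=False
  v=0101: Γ:[p0=F, (p3 ∨ p1)=T] Δ:[p1=T] refutes=False
  v=0110: Γ:[p0=F, (p3 ∨ p1)=T] Δ:[p1=T] refutes=False
  v=0111: Γ:[p0=F, (p3 ∨ p1)=T] Δ:[p1=T] refutes=False
  v=1000: Γ:[p0=T, (p3 ∨ p1)=F] Δ:[p1=F] refutes=False
  v=1001: Γ:[p0=T, (p3 ∨ p1)=T] Δ:[p1=F] refutes=True  ← countermodel

Result: NO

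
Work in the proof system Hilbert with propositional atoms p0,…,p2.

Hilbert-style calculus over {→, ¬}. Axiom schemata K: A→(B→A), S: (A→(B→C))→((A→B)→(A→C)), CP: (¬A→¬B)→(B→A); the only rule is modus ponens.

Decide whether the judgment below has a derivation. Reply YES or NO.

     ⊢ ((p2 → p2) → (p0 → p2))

Enumerate valuations to refute Γ ⊢ Δ:
  v=000: Γ:[] Δ:[((p2 → p2) → (p0 → p2))=T] refutes=False
  v=001: Γ:[] Δ:[((p2 → p2) → (p0 → p2))=T] refutes=False
  v=010: Γ:[] Δ:[((p2 → p2) → (p0 → p2))=T] refutes=False
  v=011: Γ:[] Δ:[((p2 → p2) → (p0 → p2))=T] refutes=False
  v=100: Γ:[] Δ:[((p2 → p2) → (p0 → p2))=F] refutes=True  ← countermodel

Result: NO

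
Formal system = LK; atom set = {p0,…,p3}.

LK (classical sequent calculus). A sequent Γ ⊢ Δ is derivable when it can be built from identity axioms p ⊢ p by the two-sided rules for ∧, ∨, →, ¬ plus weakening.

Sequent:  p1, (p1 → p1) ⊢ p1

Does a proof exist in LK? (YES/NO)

Proof tree:
[→L] p1, (p1 → p1) ⊢ p1
  [Ax] p1 ⊢ p1
  [WL] p1, p1 ⊢ p1
    [Ax] p1 ⊢ p1

Result: YES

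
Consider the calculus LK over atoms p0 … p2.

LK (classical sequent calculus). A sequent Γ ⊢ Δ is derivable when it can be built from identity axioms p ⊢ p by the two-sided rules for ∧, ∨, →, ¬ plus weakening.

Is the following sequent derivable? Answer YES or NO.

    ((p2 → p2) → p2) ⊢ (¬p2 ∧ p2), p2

Derivation (root first):
[→L] ((p2 → p2) → p2) ⊢ (¬p2 ∧ p2), p2
  [→R]  ⊢ (p2 → p2)
    [Ax] p2 ⊢ p2
  [∧R] p2 ⊢ p2, (¬p2 ∧ p2)
    [¬R]  ⊢ p2, ¬p2
      [Ax] p2 ⊢ p2
    [Ax] p2 ⊢ p2

Result: YES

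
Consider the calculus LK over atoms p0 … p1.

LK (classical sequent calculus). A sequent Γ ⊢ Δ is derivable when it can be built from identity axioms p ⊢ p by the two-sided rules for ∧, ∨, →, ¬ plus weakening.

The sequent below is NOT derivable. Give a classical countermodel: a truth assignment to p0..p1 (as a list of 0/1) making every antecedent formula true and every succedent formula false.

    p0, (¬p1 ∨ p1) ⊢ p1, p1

Enumerate valuations to refute Γ ⊢ Δ:
  v=00: Γ:[p0=F, (¬p1 ∨ p1)=T] Δ:[p1=F, p1=F] refutes=False
  v=01: Γ:[p0=F, (¬p1 ∨ p1)=T] Δ:[p1=T, p1=T] refutes=False
  v=10: Γ:[p0=T, (¬p1 ∨ p1)=T] Δ:[p1=F, p1=F] refutes=True  ← countermodel

Result: [1, 0]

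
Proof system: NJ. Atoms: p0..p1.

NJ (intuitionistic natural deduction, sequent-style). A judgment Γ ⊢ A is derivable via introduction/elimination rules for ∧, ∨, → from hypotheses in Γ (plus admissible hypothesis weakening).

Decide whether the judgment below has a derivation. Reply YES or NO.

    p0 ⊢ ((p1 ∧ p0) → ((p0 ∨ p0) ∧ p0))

Derivation trace:
[→I] p0 ⊢ ((p1 ∧ p0) → ((p0 ∨ p0) ∧ p0))
  [∧I] (p1 ∧ p0), p0 ⊢ ((p0 ∨ p0) ∧ p0)
    [Wk] p0, (p1 ∧ p0) ⊢ (p0 ∨ p0)
      [∨I₁] p0 ⊢ (p0 ∨ p0)
        [Ax] p0 ⊢ p0
    [Ax] p0 ⊢ p0

Result: YES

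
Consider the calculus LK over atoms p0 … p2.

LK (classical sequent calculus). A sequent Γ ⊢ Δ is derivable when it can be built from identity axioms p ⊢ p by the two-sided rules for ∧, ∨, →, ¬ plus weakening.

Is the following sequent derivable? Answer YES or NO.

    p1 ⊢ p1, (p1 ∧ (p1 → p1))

Derivation (root first):
[∧R] p1 ⊢ p1, (p1 ∧ (p1 → p1))
  [WL] p1, p1 ⊢ p1, p1
    [WR] p1 ⊢ p1, p1
      [Ax] p1 ⊢ p1
  [→R]  ⊢ p1, (p1 → p1)
    [WR] p1 ⊢ p1, p1
      [Ax] p1 ⊢ p1

Result: YES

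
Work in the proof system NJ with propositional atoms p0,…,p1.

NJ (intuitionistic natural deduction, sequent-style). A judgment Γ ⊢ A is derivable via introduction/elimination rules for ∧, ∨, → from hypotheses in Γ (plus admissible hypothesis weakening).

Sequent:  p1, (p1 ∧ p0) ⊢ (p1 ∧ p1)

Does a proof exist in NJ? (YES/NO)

Derivation (root first):
[Wk] p1, (p1 ∧ p0) ⊢ (p1 ∧ p1)
  [∧I] p1 ⊢ (p1 ∧ p1)
    [Ax] p1 ⊢ p1
    [Ax] p1 ⊢ p1

Result: YES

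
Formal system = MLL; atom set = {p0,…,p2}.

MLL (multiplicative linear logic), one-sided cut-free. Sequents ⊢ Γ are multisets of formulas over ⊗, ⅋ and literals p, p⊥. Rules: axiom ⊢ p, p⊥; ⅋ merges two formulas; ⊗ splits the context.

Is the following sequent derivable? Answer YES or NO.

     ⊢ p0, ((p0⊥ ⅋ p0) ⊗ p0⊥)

Derivation (root first):
[⊗]  ⊢ p0, ((p0⊥ ⅋ p0) ⊗ p0⊥)
  [⅋]  ⊢ (p0⊥ ⅋ p0)
    [Ax]  ⊢ p0, p0⊥
  [Ax]  ⊢ p0, p0⊥

Result: YES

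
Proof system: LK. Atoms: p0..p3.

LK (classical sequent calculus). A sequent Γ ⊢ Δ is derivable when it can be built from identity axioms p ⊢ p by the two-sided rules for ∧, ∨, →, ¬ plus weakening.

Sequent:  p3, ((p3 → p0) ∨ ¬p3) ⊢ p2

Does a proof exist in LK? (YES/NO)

Search for a countermodel by truth-table:
  v=0000: Γ:[p3=F, ((p3 → p0) ∨ ¬p3)=T] Δ:[p2=F] refutes=False
  v=0001: Γ:[p3=T, ((p3 → p0) ∨ ¬p3)=F] Δ:[p2=F] refutes=False
  v=0010: Γ:[p3=F, ((p3 → p0) ∨ ¬p3)=T] Δ:[p2=T] refutes=False
  v=0011: Γ:[p3=T, ((p3 → p0) ∨ ¬p3)=F] Δ:[p2=T] refutes=False
  v=0100: Γ:[p3=F, ((p3 → p0) ∨ ¬p3)=T] Δ:[p2=F] refutes=False
  v=0101: Γ:[p3=T, ((p3 → p0) ∨ ¬p3)=F] Δ:[p2=F] refutes=False
  v=0110: Γ:[p3=F, ((p3 → p0) ∨ ¬p3)=T] Δ:[p2=T] refutes=False
  v=0111: Γ:[p3=T, ((p3 → p0) ∨ ¬p3)=F] Δ:[p2=T] refutes=False
  v=1000: Γ:[p3=F, ((p3 → p0) ∨ ¬p3)=T] Δ:[p2=F] refutes=False
  v=1001: Γ:[p3=T, ((p3 → p0) ∨ ¬p3)=T] Δ:[p2=F] refutes=True  ← countermodel

Result: NO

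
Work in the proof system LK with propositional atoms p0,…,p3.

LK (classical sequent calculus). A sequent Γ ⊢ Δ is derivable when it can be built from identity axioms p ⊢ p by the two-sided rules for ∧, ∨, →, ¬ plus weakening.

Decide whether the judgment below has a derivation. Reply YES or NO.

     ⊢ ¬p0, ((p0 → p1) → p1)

Proof tree:
[→R]  ⊢ ¬p0, ((p0 → p1) → p1)
  [¬R] (p0 → p1) ⊢ p1, ¬p0
    [→L] p0, (p0 → p1) ⊢ p1
      [Ax] p0 ⊢ p0
      [Ax] p1 ⊢ p1

Result: YES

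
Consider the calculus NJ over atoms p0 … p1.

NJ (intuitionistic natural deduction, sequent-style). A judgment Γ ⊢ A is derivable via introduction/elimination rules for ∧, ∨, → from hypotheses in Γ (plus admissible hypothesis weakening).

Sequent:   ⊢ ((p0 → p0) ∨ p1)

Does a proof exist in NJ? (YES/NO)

Derivation (root first):
[∨I₁]  ⊢ ((p0 → p0) ∨ p1)
  [→I]  ⊢ (p0 → p0)
    [Ax] p0 ⊢ p0

Result: YES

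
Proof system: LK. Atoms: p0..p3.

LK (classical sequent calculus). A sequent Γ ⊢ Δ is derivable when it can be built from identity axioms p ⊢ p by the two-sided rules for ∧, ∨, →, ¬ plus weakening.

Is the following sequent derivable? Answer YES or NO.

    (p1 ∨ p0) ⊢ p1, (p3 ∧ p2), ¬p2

Search for a countermodel by truth-table:
  v=0000: Γ:[(p1 ∨ p0)=F] Δ:[p1=F, (p3 ∧ p2)=F, ¬p2=T] refutes=False
  v=0001: Γ:[(p1 ∨ p0)=F] Δ:[p1=F, (p3 ∧ p2)=F, ¬p2=T] refutes=False
  v=0010: Γ:[(p1 ∨ p0)=F] Δ:[p1=F, (p3 ∧ p2)=F, ¬p2=F] refutes=False
  v=0011: Γ:[(p1 ∨ p0)=F] Δ:[p1=F, (p3 ∧ p2)=T, ¬p2=F] refutes=False
  v=0100: Γ:[(p1 ∨ p0)=T] Δ:[p1=T, (p3 ∧ p2)=F, ¬p2=T] refutes=False
  v=0101: Γ:[(p1 ∨ p0)=T] Δ:[p1=T, (p3 ∧ p2)=F, ¬p2=T] refutes=False
  v=0110: Γ:[(p1 ∨ p0)=T] Δ:[p1=T, (p3 ∧ p2)=F, ¬p2=F] refutes=False
  v=0111: Γ:[(p1 ∨ p0)=T] Δ:[p1=T, (p3 ∧ p2)=T, ¬p2=F] refutes=False
  v=1000: Γ:[(p1 ∨ p0)=T] Δ:[p1=F, (p3 ∧ p2)=F, ¬p2=T] refutes=False
  v=1001: Γ:[(p1 ∨ p0)=T] Δ:[p1=F, (p3 ∧ p2)=F, ¬p2=T] refutes=False
  v=1010: Γ:[(p1 ∨ p0)=T] Δ:[p1=F, (p3 ∧ p2)=F, ¬p2=F] refutes=True  ← countermodel

Result: NO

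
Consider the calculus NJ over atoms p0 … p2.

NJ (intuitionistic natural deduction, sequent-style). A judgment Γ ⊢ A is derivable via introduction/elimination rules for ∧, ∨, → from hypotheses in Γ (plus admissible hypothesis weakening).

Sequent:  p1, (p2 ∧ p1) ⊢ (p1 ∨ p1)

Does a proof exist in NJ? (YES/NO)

Derivation (root first):
[∨I₂] p1, (p2 ∧ p1) ⊢ (p1 ∨ p1)
  [Wk] p1, (p2 ∧ p1) ⊢ p1
    [Ax] p1 ⊢ p1

Result: YES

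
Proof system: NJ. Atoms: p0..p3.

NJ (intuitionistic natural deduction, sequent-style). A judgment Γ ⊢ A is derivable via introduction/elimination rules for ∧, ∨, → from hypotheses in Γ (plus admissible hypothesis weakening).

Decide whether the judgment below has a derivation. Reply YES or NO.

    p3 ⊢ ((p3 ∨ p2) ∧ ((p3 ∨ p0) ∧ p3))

Derivation (root first):
[∧I] p3 ⊢ ((p3 ∨ p2) ∧ ((p3 ∨ p0) ∧ p3))
  [∨I₁] p3 ⊢ (p3 ∨ p2)
    [Ax] p3 ⊢ p3
  [∧I] p3 ⊢ ((p3 ∨ p0) ∧ p3)
    [∨I₁] p3 ⊢ (p3 ∨ p0)
      [Ax] p3 ⊢ p3
    [Ax] p3 ⊢ p3

Result: YES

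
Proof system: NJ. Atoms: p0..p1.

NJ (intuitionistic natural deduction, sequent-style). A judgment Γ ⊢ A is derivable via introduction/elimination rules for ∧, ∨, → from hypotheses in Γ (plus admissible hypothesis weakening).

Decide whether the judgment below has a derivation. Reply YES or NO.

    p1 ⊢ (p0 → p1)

Proof tree:
[→I] p1 ⊢ (p0 → p1)
  [Wk] p1, p0 ⊢ p1
    [Ax] p1 ⊢ p1

Result: YES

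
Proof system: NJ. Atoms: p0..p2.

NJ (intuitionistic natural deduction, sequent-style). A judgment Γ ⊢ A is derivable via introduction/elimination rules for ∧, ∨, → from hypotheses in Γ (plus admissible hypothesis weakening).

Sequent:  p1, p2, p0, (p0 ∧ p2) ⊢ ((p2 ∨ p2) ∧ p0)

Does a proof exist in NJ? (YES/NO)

Derivation (root first):
[Wk] p1, p2, p0, (p0 ∧ p2) ⊢ ((p2 ∨ p2) ∧ p0)
  [∧I] p1, p2, p0 ⊢ ((p2 ∨ p2) ∧ p0)
    [Wk] p2, p1 ⊢ (p2 ∨ p2)
      [∨I₂] p2 ⊢ (p2 ∨ p2)
        [Ax] p2 ⊢ p2
    [Ax] p0 ⊢ p0

Result: YES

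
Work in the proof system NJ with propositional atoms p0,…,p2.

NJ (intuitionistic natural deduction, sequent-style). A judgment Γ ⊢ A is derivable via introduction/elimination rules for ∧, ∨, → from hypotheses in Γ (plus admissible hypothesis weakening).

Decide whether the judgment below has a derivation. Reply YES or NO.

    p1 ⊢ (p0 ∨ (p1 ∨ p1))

Derivation trace:
[∨I₂] p1 ⊢ (p0 ∨ (p1 ∨ p1))
  [∨I₁] p1 ⊢ (p1 ∨ p1)
    [Ax] p1 ⊢ p1

Result: YES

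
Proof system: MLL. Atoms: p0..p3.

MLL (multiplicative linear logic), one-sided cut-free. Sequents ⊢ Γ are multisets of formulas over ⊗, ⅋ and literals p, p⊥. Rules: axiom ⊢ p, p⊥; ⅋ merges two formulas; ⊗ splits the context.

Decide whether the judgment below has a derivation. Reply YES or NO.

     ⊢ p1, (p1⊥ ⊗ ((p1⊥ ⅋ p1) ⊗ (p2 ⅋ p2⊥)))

Proof tree:
[⊗]  ⊢ p1, (p1⊥ ⊗ ((p1⊥ ⅋ p1) ⊗ (p2 ⅋ p2⊥)))
  [Ax]  ⊢ p1, p1⊥
  [⊗]  ⊢ ((p1⊥ ⅋ p1) ⊗ (p2 ⅋ p2⊥))
    [⅋]  ⊢ (p1⊥ ⅋ p1)
      [Ax]  ⊢ p1, p1⊥
    [⅋]  ⊢ (p2 ⅋ p2⊥)
      [Ax]  ⊢ p2, p2⊥

Result: YES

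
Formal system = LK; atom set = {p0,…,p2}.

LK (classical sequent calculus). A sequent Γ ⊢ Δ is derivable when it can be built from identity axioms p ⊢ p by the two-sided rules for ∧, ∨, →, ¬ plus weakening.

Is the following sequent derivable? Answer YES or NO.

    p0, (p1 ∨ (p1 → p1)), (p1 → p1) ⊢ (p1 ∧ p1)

Enumerate valuations to refute Γ ⊢ Δ:
  v=000: Γ:[p0=F, (p1 ∨ (p1 → p1))=T, (p1 → p1)=T] Δ:[(p1 ∧ p1)=F] refutes=False
  v=001: Γ:[p0=F, (p1 ∨ (p1 → p1))=T, (p1 → p1)=T] Δ:[(p1 ∧ p1)=F] refutes=False
  v=010: Γ:[p0=F, (p1 ∨ (p1 → p1))=T, (p1 → p1)=T] Δ:[(p1 ∧ p1)=T] refutes=False
  v=011: Γ:[p0=F, (p1 ∨ (p1 → p1))=T, (p1 → p1)=T] Δ:[(p1 ∧ p1)=T] refutes=False
  v=100: Γ:[p0=T, (p1 ∨ (p1 → p1))=T, (p1 → p1)=T] Δ:[(p1 ∧ p1)=F] refutes=True  ← countermodel

Result: NO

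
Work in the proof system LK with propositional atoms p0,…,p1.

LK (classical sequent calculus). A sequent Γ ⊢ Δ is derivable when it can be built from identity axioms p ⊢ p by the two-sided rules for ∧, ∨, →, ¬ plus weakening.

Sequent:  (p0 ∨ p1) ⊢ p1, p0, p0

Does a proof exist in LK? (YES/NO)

Proof tree:
[WR] (p0 ∨ p1) ⊢ p1, p0, p0
  [∨L] (p0 ∨ p1) ⊢ p1, p0
    [Ax] p0 ⊢ p0
    [Ax] p1 ⊢ p1

Result: YES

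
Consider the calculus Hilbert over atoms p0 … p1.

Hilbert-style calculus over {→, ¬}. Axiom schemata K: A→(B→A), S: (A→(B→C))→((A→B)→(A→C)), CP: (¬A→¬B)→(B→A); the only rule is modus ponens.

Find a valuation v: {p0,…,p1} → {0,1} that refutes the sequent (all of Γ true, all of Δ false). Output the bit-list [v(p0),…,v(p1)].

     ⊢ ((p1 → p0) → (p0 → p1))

Enumerate valuations to refute Γ ⊢ Δ:
  v=00: Γ:[] Δ:[((p1 → p0) → (p0 → p1))=T] refutes=False
  v=01: Γ:[] Δ:[((p1 → p0) → (p0 → p1))=T] refutes=False
  v=10: Γ:[] Δ:[((p1 → p0) → (p0 → p1))=F] refutes=True  ← countermodel

Result: [1, 0]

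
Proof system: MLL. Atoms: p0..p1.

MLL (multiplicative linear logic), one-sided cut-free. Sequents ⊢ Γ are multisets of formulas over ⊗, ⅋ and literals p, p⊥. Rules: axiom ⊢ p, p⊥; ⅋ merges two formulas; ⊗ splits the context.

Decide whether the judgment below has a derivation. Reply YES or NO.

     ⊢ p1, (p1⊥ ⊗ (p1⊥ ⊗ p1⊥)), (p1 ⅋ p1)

Proof tree:
[⅋]  ⊢ p1, (p1⊥ ⊗ (p1⊥ ⊗ p1⊥)), (p1 ⅋ p1)
  [⊗]  ⊢ p1, p1, p1, (p1⊥ ⊗ (p1⊥ ⊗ p1⊥))
    [Ax]  ⊢ p1, p1⊥
    [⊗]  ⊢ p1, p1, (p1⊥ ⊗ p1⊥)
      [Ax]  ⊢ p1, p1⊥
      [Ax]  ⊢ p1, p1⊥

Result: YES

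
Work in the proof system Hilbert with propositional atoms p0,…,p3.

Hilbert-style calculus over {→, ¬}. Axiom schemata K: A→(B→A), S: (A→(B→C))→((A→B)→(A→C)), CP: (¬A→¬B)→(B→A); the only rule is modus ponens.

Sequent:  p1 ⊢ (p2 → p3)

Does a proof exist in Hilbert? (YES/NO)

Search for a countermodel by truth-table:
  v=0000: Γ:[p1=F] Δ:[(p2 → p3)=T] refutes=False
  v=0001: Γ:[p1=F] Δ:[(p2 → p3)=T] refutes=False
  v=0010: Γ:[p1=F] Δ:[(p2 → p3)=F] refutes=False
  v=0011: Γ:[p1=F] Δ:[(p2 → p3)=T] refutes=False
  v=0100: Γ:[p1=T] Δ:[(p2 → p3)=T] refutes=False
  v=0101: Γ:[p1=T] Δ:[(p2 → p3)=T] refutes=False
  v=0110: Γ:[p1=T] Δ:[(p2 → p3)=F] refutes=True  ← countermodel

Result: NO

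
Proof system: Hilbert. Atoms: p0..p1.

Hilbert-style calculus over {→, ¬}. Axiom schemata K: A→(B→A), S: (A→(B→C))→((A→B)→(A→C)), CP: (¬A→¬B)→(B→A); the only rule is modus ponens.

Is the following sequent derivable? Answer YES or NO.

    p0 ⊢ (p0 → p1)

Truth-table refutation:
  v=00: Γ:[p0=F] Δ:[(p0 → p1)=T] refutes=False
  v=01: Γ:[p0=F] Δ:[(p0 → p1)=T] refutes=False
  v=10: Γ:[p0=T] Δ:[(p0 → p1)=F] refutes=True  ← countermodel

Result: NO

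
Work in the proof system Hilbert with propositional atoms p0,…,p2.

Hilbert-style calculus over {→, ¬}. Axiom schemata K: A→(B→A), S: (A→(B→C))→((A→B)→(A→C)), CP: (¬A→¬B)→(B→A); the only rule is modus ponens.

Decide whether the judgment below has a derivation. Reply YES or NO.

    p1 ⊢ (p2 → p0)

Truth-table refutation:
  v=000: Γ:[p1=F] Δ:[(p2 → p0)=T] refutes=False
  v=001: Γ:[p1=F] Δ:[(p2 → p0)=F] refutes=False
  v=010: Γ:[p1=T] Δ:[(p2 → p0)=T] refutes=False
  v=011: Γ:[p1=T] Δ:[(p2 → p0)=F] refutes=True  ← countermodel

Result: NO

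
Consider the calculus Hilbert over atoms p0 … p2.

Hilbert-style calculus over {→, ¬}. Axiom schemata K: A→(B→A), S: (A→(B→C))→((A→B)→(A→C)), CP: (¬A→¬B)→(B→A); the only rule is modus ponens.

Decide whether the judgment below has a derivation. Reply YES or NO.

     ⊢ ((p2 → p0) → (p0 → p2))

Enumerate valuations to refute Γ ⊢ Δ:
  v=000: Γ:[] Δ:[((p2 → p0) → (p0 → p2))=T] refutes=False
  v=001: Γ:[] Δ:[((p2 → p0) → (p0 → p2))=T] refutes=False
  v=010: Γ:[] Δ:[((p2 → p0) → (p0 → p2))=T] refutes=False
  v=011: Γ:[] Δ:[((p2 → p0) → (p0 → p2))=T] refutes=False
  v=100: Γ:[] Δ:[((p2 → p0) → (p0 → p2))=F] refutes=True  ← countermodel

Result: NO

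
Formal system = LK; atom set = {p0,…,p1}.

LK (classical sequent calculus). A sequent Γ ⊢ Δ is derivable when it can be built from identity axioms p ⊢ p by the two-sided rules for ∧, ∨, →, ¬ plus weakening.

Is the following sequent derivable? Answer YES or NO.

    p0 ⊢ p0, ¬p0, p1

Derivation (root first):
[WL] p0 ⊢ p0, ¬p0, p1
  [WR]  ⊢ p0, ¬p0, p1
    [¬R]  ⊢ p0, ¬p0
      [Ax] p0 ⊢ p0

Result: YES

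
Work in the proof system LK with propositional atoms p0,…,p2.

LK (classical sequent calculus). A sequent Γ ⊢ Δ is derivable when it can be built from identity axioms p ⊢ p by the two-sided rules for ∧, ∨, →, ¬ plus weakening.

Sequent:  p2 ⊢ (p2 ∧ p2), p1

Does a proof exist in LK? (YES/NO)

Proof tree:
[WR] p2 ⊢ (p2 ∧ p2), p1
  [∧R] p2 ⊢ (p2 ∧ p2)
    [Ax] p2 ⊢ p2
    [Ax] p2 ⊢ p2

Result: YES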